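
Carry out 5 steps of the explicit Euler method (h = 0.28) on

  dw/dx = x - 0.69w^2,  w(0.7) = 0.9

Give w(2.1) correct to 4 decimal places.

1.5053

Euler: w_{n+1} = w_n + h·f(x_n, w_n).
x=0.700000, w=0.900000: f=0.141100 → w ← 0.900000 + 0.28·0.141100 = 0.939508
x=0.980000, w=0.939508: f=0.370954 → w ← 0.939508 + 0.28·0.370954 = 1.043375
x=1.260000, w=1.043375: f=0.508844 → w ← 1.043375 + 0.28·0.508844 = 1.185851
x=1.540000, w=1.185851: f=0.569692 → w ← 1.185851 + 0.28·0.569692 = 1.345365
x=1.820000, w=1.345365: f=0.571095 → w ← 1.345365 + 0.28·0.571095 = 1.505272
w(2.1) ≈ 1.5053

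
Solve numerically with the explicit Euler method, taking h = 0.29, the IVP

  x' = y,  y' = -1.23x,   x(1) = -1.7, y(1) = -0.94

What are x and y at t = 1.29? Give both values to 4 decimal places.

Euler on (x,y): x_{n+1} = x_n + h·x', y_{n+1} = y_n + h·y'.
1.000000: (-1.700000, -0.940000); f=(-0.940000, 2.091000) → (-1.972600, -0.333610)
(x(1.29), y(1.29)) ≈ (-1.9726, -0.3336)

-1.9726, -0.3336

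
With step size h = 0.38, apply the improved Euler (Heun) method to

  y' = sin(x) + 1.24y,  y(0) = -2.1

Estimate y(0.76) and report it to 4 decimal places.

Heun: k1 = f(x_n, y_n); k2 = f(x_n + h, y_n + h·k1); y_{n+1} = y_n + (h/2)·(k1 + k2).
x=0.000000, y=-2.100000:
  k1 = f(0.000000, -2.100000) = -2.604000
  k2 = f(0.380000, -3.089520) = -3.460084
  y ← -2.100000 + (0.38/2)·(-2.604000 + (-3.460084)) = -3.252176
x=0.380000, y=-3.252176:
  k1 = f(0.380000, -3.252176) = -3.661778
  k2 = f(0.760000, -4.643652) = -5.069207
  y ← -3.252176 + (0.38/2)·(-3.661778 + (-5.069207)) = -4.911063
y(0.76) ≈ -4.9111

-4.9111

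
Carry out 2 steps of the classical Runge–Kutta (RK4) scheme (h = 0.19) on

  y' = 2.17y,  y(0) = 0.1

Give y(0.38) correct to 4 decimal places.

0.2281

RK4: k1 = f(x_n, y_n); k2 = f(x_n + h/2, y_n + (h/2)·k1); k3 = f(x_n + h/2, y_n + (h/2)·k2); k4 = f(x_n + h, y_n + h·k3); y_{n+1} = y_n + (h/6)·(k1 + 2k2 + 2k3 + k4).
x=0.000000, y=0.100000:
  k1 = f(0.000000, 0.100000) = 0.217000
  k2 = f(0.095000, 0.120615) = 0.261735
  k3 = f(0.095000, 0.124865) = 0.270957
  k4 = f(0.190000, 0.151482) = 0.328715
  y ← 0.100000 + (0.19/6)·(k1 + 2k2 + 2k3 + k4) = 0.151018
x=0.190000, y=0.151018:
  k1 = f(0.190000, 0.151018) = 0.327709
  k2 = f(0.285000, 0.182150) = 0.395267
  k3 = f(0.285000, 0.188568) = 0.409193
  k4 = f(0.380000, 0.228765) = 0.496420
  y ← 0.151018 + (0.19/6)·(k1 + 2k2 + 2k3 + k4) = 0.228065
y(0.38) ≈ 0.2281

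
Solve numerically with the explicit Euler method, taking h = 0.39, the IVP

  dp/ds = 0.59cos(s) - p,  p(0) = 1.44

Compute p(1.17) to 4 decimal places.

0.7059

Euler: p_{n+1} = p_n + h·f(s_n, p_n).
s=0.000000, p=1.440000: f=-0.850000 → p ← 1.440000 + 0.39·(-0.850000) = 1.108500
s=0.390000, p=1.108500: f=-0.562804 → p ← 1.108500 + 0.39·(-0.562804) = 0.889007
s=0.780000, p=0.889007: f=-0.469568 → p ← 0.889007 + 0.39·(-0.469568) = 0.705875
p(1.17) ≈ 0.7059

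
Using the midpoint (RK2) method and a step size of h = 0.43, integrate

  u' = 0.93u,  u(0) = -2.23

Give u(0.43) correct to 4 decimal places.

Midpoint: k1 = f(x_n, u_n); k2 = f(x_n + h/2, u_n + (h/2)·k1); u_{n+1} = u_n + h·k2.
x=0.000000, u=-2.230000:
  k1 = f(0.000000, -2.230000) = -2.073900
  k2 = f(0.215000, -2.675889) = -2.488576
  u ← -2.230000 + 0.43·(-2.488576) = -3.300088
u(0.43) ≈ -3.3001

-3.3001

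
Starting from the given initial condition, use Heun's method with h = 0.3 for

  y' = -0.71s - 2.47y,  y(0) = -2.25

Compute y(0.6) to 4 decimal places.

-0.7297

Heun: k1 = f(s_n, y_n); k2 = f(s_n + h, y_n + h·k1); y_{n+1} = y_n + (h/2)·(k1 + k2).
s=0.000000, y=-2.250000:
  k1 = f(0.000000, -2.250000) = 5.557500
  k2 = f(0.300000, -0.582750) = 1.226393
  y ← -2.250000 + (0.3/2)·(5.557500 + 1.226393) = -1.232416
s=0.300000, y=-1.232416:
  k1 = f(0.300000, -1.232416) = 2.831068
  k2 = f(0.600000, -0.383096) = 0.520247
  y ← -1.232416 + (0.3/2)·(2.831068 + 0.520247) = -0.729719
y(0.6) ≈ -0.7297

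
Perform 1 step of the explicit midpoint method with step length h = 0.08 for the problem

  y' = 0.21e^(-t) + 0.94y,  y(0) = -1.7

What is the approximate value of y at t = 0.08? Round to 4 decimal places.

Midpoint: k1 = f(t_n, y_n); k2 = f(t_n + h/2, y_n + (h/2)·k1); y_{n+1} = y_n + h·k2.
t=0.000000, y=-1.700000:
  k1 = f(0.000000, -1.700000) = -1.388000
  k2 = f(0.040000, -1.755520) = -1.448423
  y ← -1.700000 + 0.08·(-1.448423) = -1.815874
y(0.08) ≈ -1.8159

-1.8159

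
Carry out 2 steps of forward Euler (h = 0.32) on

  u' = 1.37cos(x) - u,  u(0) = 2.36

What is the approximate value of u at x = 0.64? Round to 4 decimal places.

Euler: u_{n+1} = u_n + h·f(x_n, u_n).
x=0.000000, u=2.360000: f=-0.990000 → u ← 2.360000 + 0.32·(-0.990000) = 2.043200
x=0.320000, u=2.043200: f=-0.742747 → u ← 2.043200 + 0.32·(-0.742747) = 1.805521
u(0.64) ≈ 1.8055

1.8055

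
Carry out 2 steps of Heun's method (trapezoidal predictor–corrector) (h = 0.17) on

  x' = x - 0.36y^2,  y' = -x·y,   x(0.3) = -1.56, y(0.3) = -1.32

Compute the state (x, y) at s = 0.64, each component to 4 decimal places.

-2.6474, -2.5782

Heun on (x,y): k1 = f(s_n, state_n); k2 = f(s_n + h, state_n + h·k1); state_{n+1} = state_n + (h/2)·(k1 + k2).
0.300000: (-1.560000, -1.320000)
  k1 = (-2.187264, -2.059200)
  predictor → (-1.931835, -1.670064)
  k2 = (-2.935916, -3.226288)
  → (-1.995470, -1.769266)
0.470000: (-1.995470, -1.769266)
  k1 = (-3.122380, -3.530519)
  predictor → (-2.526275, -2.369455)
  k2 = (-4.547428, -5.985894)
  → (-2.647404, -2.578162)
(x(0.64), y(0.64)) ≈ (-2.6474, -2.5782)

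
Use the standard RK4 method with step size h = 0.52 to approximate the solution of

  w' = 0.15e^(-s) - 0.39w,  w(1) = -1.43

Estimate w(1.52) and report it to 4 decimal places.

-1.1474

RK4: k1 = f(s_n, w_n); k2 = f(s_n + h/2, w_n + (h/2)·k1); k3 = f(s_n + h/2, w_n + (h/2)·k2); k4 = f(s_n + h, w_n + h·k3); w_{n+1} = w_n + (h/6)·(k1 + 2k2 + 2k3 + k4).
s=1.000000, w=-1.430000:
  k1 = f(1.000000, -1.430000) = 0.612882
  k2 = f(1.260000, -1.270651) = 0.538102
  k3 = f(1.260000, -1.290094) = 0.545685
  k4 = f(1.520000, -1.146244) = 0.479842
  w ← -1.430000 + (0.52/6)·(k1 + 2k2 + 2k3 + k4) = -1.147441
w(1.52) ≈ -1.1474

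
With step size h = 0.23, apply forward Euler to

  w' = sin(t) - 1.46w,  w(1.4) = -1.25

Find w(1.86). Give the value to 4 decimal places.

-0.1713

Euler: w_{n+1} = w_n + h·f(t_n, w_n).
t=1.400000, w=-1.250000: f=2.810450 → w ← -1.250000 + 0.23·2.810450 = -0.603597
t=1.630000, w=-0.603597: f=1.879499 → w ← -0.603597 + 0.23·1.879499 = -0.171312
w(1.86) ≈ -0.1713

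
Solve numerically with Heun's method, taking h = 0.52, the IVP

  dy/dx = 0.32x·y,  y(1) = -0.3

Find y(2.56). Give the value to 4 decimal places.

-0.7194

Heun: k1 = f(x_n, y_n); k2 = f(x_n + h, y_n + h·k1); y_{n+1} = y_n + (h/2)·(k1 + k2).
x=1.000000, y=-0.300000:
  k1 = f(1.000000, -0.300000) = -0.096000
  k2 = f(1.520000, -0.349920) = -0.170201
  y ← -0.300000 + (0.52/2)·(-0.096000 + (-0.170201)) = -0.369212
x=1.520000, y=-0.369212:
  k1 = f(1.520000, -0.369212) = -0.179585
  k2 = f(2.040000, -0.462596) = -0.301983
  y ← -0.369212 + (0.52/2)·(-0.179585 + (-0.301983)) = -0.494420
x=2.040000, y=-0.494420:
  k1 = f(2.040000, -0.494420) = -0.322757
  k2 = f(2.560000, -0.662254) = -0.542518
  y ← -0.494420 + (0.52/2)·(-0.322757 + (-0.542518)) = -0.719392
y(2.56) ≈ -0.7194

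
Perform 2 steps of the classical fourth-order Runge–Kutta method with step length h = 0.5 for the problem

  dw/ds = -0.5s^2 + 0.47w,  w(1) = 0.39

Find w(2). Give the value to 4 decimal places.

-0.7909

RK4: k1 = f(s_n, w_n); k2 = f(s_n + h/2, w_n + (h/2)·k1); k3 = f(s_n + h/2, w_n + (h/2)·k2); k4 = f(s_n + h, w_n + h·k3); w_{n+1} = w_n + (h/6)·(k1 + 2k2 + 2k3 + k4).
s=1.000000, w=0.390000:
  k1 = f(1.000000, 0.390000) = -0.316700
  k2 = f(1.250000, 0.310825) = -0.635162
  k3 = f(1.250000, 0.231209) = -0.672582
  k4 = f(1.500000, 0.053709) = -1.099757
  w ← 0.390000 + (0.5/6)·(k1 + 2k2 + 2k3 + k4) = 0.054005
s=1.500000, w=0.054005:
  k1 = f(1.500000, 0.054005) = -1.099618
  k2 = f(1.750000, -0.220900) = -1.635073
  k3 = f(1.750000, -0.354764) = -1.697989
  k4 = f(2.000000, -0.794990) = -2.373645
  w ← 0.054005 + (0.5/6)·(k1 + 2k2 + 2k3 + k4) = -0.790944
w(2) ≈ -0.7909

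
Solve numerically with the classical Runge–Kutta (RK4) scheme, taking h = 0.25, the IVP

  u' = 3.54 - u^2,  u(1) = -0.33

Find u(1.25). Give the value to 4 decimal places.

RK4: k1 = f(t_n, u_n); k2 = f(t_n + h/2, u_n + (h/2)·k1); k3 = f(t_n + h/2, u_n + (h/2)·k2); k4 = f(t_n + h, u_n + h·k3); u_{n+1} = u_n + (h/6)·(k1 + 2k2 + 2k3 + k4).
t=1.000000, u=-0.330000:
  k1 = f(1.000000, -0.330000) = 3.431100
  k2 = f(1.125000, 0.098887) = 3.530221
  k3 = f(1.125000, 0.111278) = 3.527617
  k4 = f(1.250000, 0.551904) = 3.235402
  u ← -0.330000 + (0.25/6)·(k1 + 2k2 + 2k3 + k4) = 0.535924
u(1.25) ≈ 0.5359

0.5359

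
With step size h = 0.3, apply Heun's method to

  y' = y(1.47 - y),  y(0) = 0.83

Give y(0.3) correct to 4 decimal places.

Heun: k1 = f(x_n, y_n); k2 = f(x_n + h, y_n + h·k1); y_{n+1} = y_n + (h/2)·(k1 + k2).
x=0.000000, y=0.830000:
  k1 = f(0.000000, 0.830000) = 0.531200
  k2 = f(0.300000, 0.989360) = 0.475526
  y ← 0.830000 + (0.3/2)·(0.531200 + 0.475526) = 0.981009
y(0.3) ≈ 0.9810

0.9810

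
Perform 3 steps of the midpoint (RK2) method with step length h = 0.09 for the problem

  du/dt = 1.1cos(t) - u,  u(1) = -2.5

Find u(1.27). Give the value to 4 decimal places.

-1.8015

Midpoint: k1 = f(t_n, u_n); k2 = f(t_n + h/2, u_n + (h/2)·k1); u_{n+1} = u_n + h·k2.
t=1.000000, u=-2.500000:
  k1 = f(1.000000, -2.500000) = 3.094333
  k2 = f(1.045000, -2.360755) = 2.912847
  u ← -2.500000 + 0.09·2.912847 = -2.237844
t=1.090000, u=-2.237844:
  k1 = f(1.090000, -2.237844) = 2.746578
  k2 = f(1.135000, -2.114248) = 2.578593
  u ← -2.237844 + 0.09·2.578593 = -2.005770
t=1.180000, u=-2.005770:
  k1 = f(1.180000, -2.005770) = 2.424788
  k2 = f(1.225000, -1.896655) = 2.269495
  u ← -2.005770 + 0.09·2.269495 = -1.801516
u(1.27) ≈ -1.8015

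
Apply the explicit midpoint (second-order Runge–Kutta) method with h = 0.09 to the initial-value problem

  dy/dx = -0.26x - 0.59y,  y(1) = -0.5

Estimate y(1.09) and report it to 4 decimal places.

-0.4980

Midpoint: k1 = f(x_n, y_n); k2 = f(x_n + h/2, y_n + (h/2)·k1); y_{n+1} = y_n + h·k2.
x=1.000000, y=-0.500000:
  k1 = f(1.000000, -0.500000) = 0.035000
  k2 = f(1.045000, -0.498425) = 0.022371
  y ← -0.500000 + 0.09·0.022371 = -0.497987
y(1.09) ≈ -0.4980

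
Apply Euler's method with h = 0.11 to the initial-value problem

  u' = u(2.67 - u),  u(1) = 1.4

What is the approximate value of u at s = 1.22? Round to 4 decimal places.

1.7842

Euler: u_{n+1} = u_n + h·f(s_n, u_n).
s=1.000000, u=1.400000: f=1.778000 → u ← 1.400000 + 0.11·1.778000 = 1.595580
s=1.110000, u=1.595580: f=1.714323 → u ← 1.595580 + 0.11·1.714323 = 1.784156
u(1.22) ≈ 1.7842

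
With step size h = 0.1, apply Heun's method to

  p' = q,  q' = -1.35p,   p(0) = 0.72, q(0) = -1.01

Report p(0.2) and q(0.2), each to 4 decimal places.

Heun on (p,q): k1 = f(t_n, state_n); k2 = f(t_n + h, state_n + h·k1); state_{n+1} = state_n + (h/2)·(k1 + k2).
0.000000: (0.720000, -1.010000)
  k1 = (-1.010000, -0.972000)
  predictor → (0.619000, -1.107200)
  k2 = (-1.107200, -0.835650)
  → (0.614140, -1.100383)
0.100000: (0.614140, -1.100383)
  k1 = (-1.100383, -0.829089)
  predictor → (0.504102, -1.183291)
  k2 = (-1.183291, -0.680537)
  → (0.499956, -1.175864)
(p(0.2), q(0.2)) ≈ (0.5000, -1.1759)

0.5000, -1.1759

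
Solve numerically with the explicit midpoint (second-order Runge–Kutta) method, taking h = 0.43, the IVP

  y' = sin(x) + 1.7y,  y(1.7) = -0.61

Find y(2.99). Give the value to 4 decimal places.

-1.5072

Midpoint: k1 = f(x_n, y_n); k2 = f(x_n + h/2, y_n + (h/2)·k1); y_{n+1} = y_n + h·k2.
x=1.700000, y=-0.610000:
  k1 = f(1.700000, -0.610000) = -0.045335
  k2 = f(1.915000, -0.619747) = -0.112226
  y ← -0.610000 + 0.43·(-0.112226) = -0.658257
x=2.130000, y=-0.658257:
  k1 = f(2.130000, -0.658257) = -0.271359
  k2 = f(2.345000, -0.716599) = -0.503241
  y ← -0.658257 + 0.43·(-0.503241) = -0.874650
x=2.560000, y=-0.874650:
  k1 = f(2.560000, -0.874650) = -0.937550
  k2 = f(2.775000, -1.076224) = -1.471144
  y ← -0.874650 + 0.43·(-1.471144) = -1.507242
y(2.99) ≈ -1.5072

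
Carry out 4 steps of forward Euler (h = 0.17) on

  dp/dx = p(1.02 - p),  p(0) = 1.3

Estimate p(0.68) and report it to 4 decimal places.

Euler: p_{n+1} = p_n + h·f(x_n, p_n).
x=0.000000, p=1.300000: f=-0.364000 → p ← 1.300000 + 0.17·(-0.364000) = 1.238120
x=0.170000, p=1.238120: f=-0.270059 → p ← 1.238120 + 0.17·(-0.270059) = 1.192210
x=0.340000, p=1.192210: f=-0.205311 → p ← 1.192210 + 0.17·(-0.205311) = 1.157307
x=0.510000, p=1.157307: f=-0.158907 → p ← 1.157307 + 0.17·(-0.158907) = 1.130293
p(0.68) ≈ 1.1303

1.1303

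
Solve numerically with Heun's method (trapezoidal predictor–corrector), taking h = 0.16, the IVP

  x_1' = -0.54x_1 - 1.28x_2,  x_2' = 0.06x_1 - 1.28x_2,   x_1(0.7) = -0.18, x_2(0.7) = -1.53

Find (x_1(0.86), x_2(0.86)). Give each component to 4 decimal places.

Heun on (x_1,x_2): k1 = f(t_n, state_n); k2 = f(t_n + h, state_n + h·k1); state_{n+1} = state_n + (h/2)·(k1 + k2).
0.700000: (-0.180000, -1.530000)
  k1 = (2.055600, 1.947600)
  predictor → (0.148896, -1.218384)
  k2 = (1.479128, 1.568465)
  → (0.102778, -1.248715)
(x_1(0.86), x_2(0.86)) ≈ (0.1028, -1.2487)

0.1028, -1.2487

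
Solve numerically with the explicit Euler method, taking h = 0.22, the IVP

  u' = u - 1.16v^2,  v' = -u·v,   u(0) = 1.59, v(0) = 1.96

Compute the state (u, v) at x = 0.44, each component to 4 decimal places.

0.7560, 1.0054

Euler on (u,v): u_{n+1} = u_n + h·u', v_{n+1} = v_n + h·v'.
0.000000: (1.590000, 1.960000); f=(-2.866256, -3.116400) → (0.959424, 1.274392)
0.220000: (0.959424, 1.274392); f=(-0.924503, -1.222682) → (0.756033, 1.005402)
(u(0.44), v(0.44)) ≈ (0.7560, 1.0054)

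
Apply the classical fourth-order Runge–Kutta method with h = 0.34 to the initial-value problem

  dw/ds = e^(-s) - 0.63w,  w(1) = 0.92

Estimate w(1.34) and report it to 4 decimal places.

0.8375

RK4: k1 = f(s_n, w_n); k2 = f(s_n + h/2, w_n + (h/2)·k1); k3 = f(s_n + h/2, w_n + (h/2)·k2); k4 = f(s_n + h, w_n + h·k3); w_{n+1} = w_n + (h/6)·(k1 + 2k2 + 2k3 + k4).
s=1.000000, w=0.920000:
  k1 = f(1.000000, 0.920000) = -0.211721
  k2 = f(1.170000, 0.884008) = -0.246558
  k3 = f(1.170000, 0.878085) = -0.242827
  k4 = f(1.340000, 0.837439) = -0.265741
  w ← 0.920000 + (0.34/6)·(k1 + 2k2 + 2k3 + k4) = 0.837480
w(1.34) ≈ 0.8375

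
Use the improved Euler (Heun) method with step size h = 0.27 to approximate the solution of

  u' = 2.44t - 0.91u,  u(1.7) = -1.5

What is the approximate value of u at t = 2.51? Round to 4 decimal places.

Heun: k1 = f(t_n, u_n); k2 = f(t_n + h, u_n + h·k1); u_{n+1} = u_n + (h/2)·(k1 + k2).
t=1.700000, u=-1.500000:
  k1 = f(1.700000, -1.500000) = 5.513000
  k2 = f(1.970000, -0.011490) = 4.817256
  u ← -1.500000 + (0.27/2)·(5.513000 + 4.817256) = -0.105415
t=1.970000, u=-0.105415:
  k1 = f(1.970000, -0.105415) = 4.902728
  k2 = f(2.240000, 1.218321) = 4.356928
  u ← -0.105415 + (0.27/2)·(4.902728 + 4.356928) = 1.144638
t=2.240000, u=1.144638:
  k1 = f(2.240000, 1.144638) = 4.423979
  k2 = f(2.510000, 2.339113) = 3.995808
  u ← 1.144638 + (0.27/2)·(4.423979 + 3.995808) = 2.281309
u(2.51) ≈ 2.2813

2.2813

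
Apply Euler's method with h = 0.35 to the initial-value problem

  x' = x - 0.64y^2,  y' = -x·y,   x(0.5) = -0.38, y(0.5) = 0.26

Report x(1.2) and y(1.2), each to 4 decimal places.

-0.7324, 0.3490

Euler on (x,y): x_{n+1} = x_n + h·x', y_{n+1} = y_n + h·y'.
0.500000: (-0.380000, 0.260000); f=(-0.423264, 0.098800) → (-0.528142, 0.294580)
0.850000: (-0.528142, 0.294580); f=(-0.583680, 0.155580) → (-0.732430, 0.349033)
(x(1.2), y(1.2)) ≈ (-0.7324, 0.3490)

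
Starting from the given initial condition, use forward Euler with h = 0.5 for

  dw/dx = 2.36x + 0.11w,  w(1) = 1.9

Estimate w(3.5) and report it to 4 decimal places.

Euler: w_{n+1} = w_n + h·f(x_n, w_n).
x=1.000000, w=1.900000: f=2.569000 → w ← 1.900000 + 0.5·2.569000 = 3.184500
x=1.500000, w=3.184500: f=3.890295 → w ← 3.184500 + 0.5·3.890295 = 5.129647
x=2.000000, w=5.129647: f=5.284261 → w ← 5.129647 + 0.5·5.284261 = 7.771778
x=2.500000, w=7.771778: f=6.754896 → w ← 7.771778 + 0.5·6.754896 = 11.149226
x=3.000000, w=11.149226: f=8.306415 → w ← 11.149226 + 0.5·8.306415 = 15.302433
w(3.5) ≈ 15.3024

15.3024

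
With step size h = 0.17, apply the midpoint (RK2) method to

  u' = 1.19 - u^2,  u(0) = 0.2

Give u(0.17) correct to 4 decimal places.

Midpoint: k1 = f(x_n, u_n); k2 = f(x_n + h/2, u_n + (h/2)·k1); u_{n+1} = u_n + h·k2.
x=0.000000, u=0.200000:
  k1 = f(0.000000, 0.200000) = 1.150000
  k2 = f(0.085000, 0.297750) = 1.101345
  u ← 0.200000 + 0.17·1.101345 = 0.387229
u(0.17) ≈ 0.3872

0.3872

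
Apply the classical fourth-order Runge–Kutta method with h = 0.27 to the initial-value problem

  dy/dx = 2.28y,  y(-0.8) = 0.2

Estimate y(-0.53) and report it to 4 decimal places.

0.3700

RK4: k1 = f(x_n, y_n); k2 = f(x_n + h/2, y_n + (h/2)·k1); k3 = f(x_n + h/2, y_n + (h/2)·k2); k4 = f(x_n + h, y_n + h·k3); y_{n+1} = y_n + (h/6)·(k1 + 2k2 + 2k3 + k4).
x=-0.800000, y=0.200000:
  k1 = f(-0.800000, 0.200000) = 0.456000
  k2 = f(-0.665000, 0.261560) = 0.596357
  k3 = f(-0.665000, 0.280508) = 0.639559
  k4 = f(-0.530000, 0.372681) = 0.849712
  y ← 0.200000 + (0.27/6)·(k1 + 2k2 + 2k3 + k4) = 0.369989
y(-0.53) ≈ 0.3700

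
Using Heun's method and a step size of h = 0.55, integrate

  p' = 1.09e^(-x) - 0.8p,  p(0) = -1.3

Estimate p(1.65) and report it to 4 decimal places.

Heun: k1 = f(x_n, p_n); k2 = f(x_n + h, p_n + h·k1); p_{n+1} = p_n + (h/2)·(k1 + k2).
x=0.000000, p=-1.300000:
  k1 = f(0.000000, -1.300000) = 2.130000
  k2 = f(0.550000, -0.128500) = 0.731675
  p ← -1.300000 + (0.55/2)·(2.130000 + 0.731675) = -0.513039
x=0.550000, p=-0.513039:
  k1 = f(0.550000, -0.513039) = 1.039307
  k2 = f(1.100000, 0.058579) = 0.315966
  p ← -0.513039 + (0.55/2)·(1.039307 + 0.315966) = -0.140339
x=1.100000, p=-0.140339:
  k1 = f(1.100000, -0.140339) = 0.475101
  k2 = f(1.650000, 0.120966) = 0.112561
  p ← -0.140339 + (0.55/2)·(0.475101 + 0.112561) = 0.021268
p(1.65) ≈ 0.0213

0.0213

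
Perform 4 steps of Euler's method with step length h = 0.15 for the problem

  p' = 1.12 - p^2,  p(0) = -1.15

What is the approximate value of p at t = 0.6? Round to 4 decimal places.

-1.3538

Euler: p_{n+1} = p_n + h·f(t_n, p_n).
t=0.000000, p=-1.150000: f=-0.202500 → p ← -1.150000 + 0.15·(-0.202500) = -1.180375
t=0.150000, p=-1.180375: f=-0.273285 → p ← -1.180375 + 0.15·(-0.273285) = -1.221368
t=0.300000, p=-1.221368: f=-0.371739 → p ← -1.221368 + 0.15·(-0.371739) = -1.277129
t=0.450000, p=-1.277129: f=-0.511058 → p ← -1.277129 + 0.15·(-0.511058) = -1.353787
p(0.6) ≈ -1.3538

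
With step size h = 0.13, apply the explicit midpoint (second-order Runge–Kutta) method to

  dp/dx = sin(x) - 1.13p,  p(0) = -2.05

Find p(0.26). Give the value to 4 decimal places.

-1.4987

Midpoint: k1 = f(x_n, p_n); k2 = f(x_n + h/2, p_n + (h/2)·k1); p_{n+1} = p_n + h·k2.
x=0.000000, p=-2.050000:
  k1 = f(0.000000, -2.050000) = 2.316500
  k2 = f(0.065000, -1.899427) = 2.211307
  p ← -2.050000 + 0.13·2.211307 = -1.762530
x=0.130000, p=-1.762530:
  k1 = f(0.130000, -1.762530) = 2.121293
  k2 = f(0.195000, -1.624646) = 2.029617
  p ← -1.762530 + 0.13·2.029617 = -1.498680
p(0.26) ≈ -1.4987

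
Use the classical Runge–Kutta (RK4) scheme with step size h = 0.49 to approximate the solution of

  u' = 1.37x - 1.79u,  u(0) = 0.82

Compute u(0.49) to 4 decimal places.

RK4: k1 = f(x_n, u_n); k2 = f(x_n + h/2, u_n + (h/2)·k1); k3 = f(x_n + h/2, u_n + (h/2)·k2); k4 = f(x_n + h, u_n + h·k3); u_{n+1} = u_n + (h/6)·(k1 + 2k2 + 2k3 + k4).
x=0.000000, u=0.820000:
  k1 = f(0.000000, 0.820000) = -1.467800
  k2 = f(0.245000, 0.460389) = -0.488446
  k3 = f(0.245000, 0.700331) = -0.917942
  k4 = f(0.490000, 0.370208) = 0.008627
  u ← 0.820000 + (0.49/6)·(k1 + 2k2 + 2k3 + k4) = 0.471124
u(0.49) ≈ 0.4711

0.4711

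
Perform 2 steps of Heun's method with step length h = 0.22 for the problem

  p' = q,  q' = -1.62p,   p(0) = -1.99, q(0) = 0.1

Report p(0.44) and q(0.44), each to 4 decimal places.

-1.6387, 1.4473

Heun on (p,q): k1 = f(t_n, state_n); k2 = f(t_n + h, state_n + h·k1); state_{n+1} = state_n + (h/2)·(k1 + k2).
0.000000: (-1.990000, 0.100000)
  k1 = (0.100000, 3.223800)
  predictor → (-1.968000, 0.809236)
  k2 = (0.809236, 3.188160)
  → (-1.889984, 0.805316)
0.220000: (-1.889984, 0.805316)
  k1 = (0.805316, 3.061774)
  predictor → (-1.712815, 1.478906)
  k2 = (1.478906, 2.774760)
  → (-1.638720, 1.447334)
(p(0.44), q(0.44)) ≈ (-1.6387, 1.4473)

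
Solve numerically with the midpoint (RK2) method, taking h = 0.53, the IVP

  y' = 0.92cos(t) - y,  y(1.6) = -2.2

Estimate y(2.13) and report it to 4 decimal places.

Midpoint: k1 = f(t_n, y_n); k2 = f(t_n + h/2, y_n + (h/2)·k1); y_{n+1} = y_n + h·k2.
t=1.600000, y=-2.200000:
  k1 = f(1.600000, -2.200000) = 2.173136
  k2 = f(1.865000, -1.624119) = 1.357339
  y ← -2.200000 + 0.53·1.357339 = -1.480610
y(2.13) ≈ -1.4806

-1.4806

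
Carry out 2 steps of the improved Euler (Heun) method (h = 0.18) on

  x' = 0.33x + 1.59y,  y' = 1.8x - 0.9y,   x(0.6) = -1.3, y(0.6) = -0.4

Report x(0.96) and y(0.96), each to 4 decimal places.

Heun on (x,y): k1 = f(t_n, state_n); k2 = f(t_n + h, state_n + h·k1); state_{n+1} = state_n + (h/2)·(k1 + k2).
0.600000: (-1.300000, -0.400000)
  k1 = (-1.065000, -1.980000)
  predictor → (-1.491700, -0.756400)
  k2 = (-1.694937, -2.004300)
  → (-1.548394, -0.758587)
0.780000: (-1.548394, -0.758587)
  k1 = (-1.717123, -2.104381)
  predictor → (-1.857477, -1.137376)
  k2 = (-2.421395, -2.319820)
  → (-1.920861, -1.156765)
(x(0.96), y(0.96)) ≈ (-1.9209, -1.1568)

-1.9209, -1.1568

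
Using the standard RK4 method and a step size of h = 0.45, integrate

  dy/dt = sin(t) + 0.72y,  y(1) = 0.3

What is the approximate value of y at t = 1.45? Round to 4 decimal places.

0.9083

RK4: k1 = f(t_n, y_n); k2 = f(t_n + h/2, y_n + (h/2)·k1); k3 = f(t_n + h/2, y_n + (h/2)·k2); k4 = f(t_n + h, y_n + h·k3); y_{n+1} = y_n + (h/6)·(k1 + 2k2 + 2k3 + k4).
t=1.000000, y=0.300000:
  k1 = f(1.000000, 0.300000) = 1.057471
  k2 = f(1.225000, 0.537931) = 1.328116
  k3 = f(1.225000, 0.598826) = 1.371961
  k4 = f(1.450000, 0.917382) = 1.653228
  y ← 0.300000 + (0.45/6)·(k1 + 2k2 + 2k3 + k4) = 0.908314
y(1.45) ≈ 0.9083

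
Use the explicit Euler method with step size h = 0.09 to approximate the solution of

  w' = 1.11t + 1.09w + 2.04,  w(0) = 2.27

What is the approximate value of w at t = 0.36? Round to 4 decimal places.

Euler: w_{n+1} = w_n + h·f(t_n, w_n).
t=0.000000, w=2.270000: f=4.514300 → w ← 2.270000 + 0.09·4.514300 = 2.676287
t=0.090000, w=2.676287: f=5.057053 → w ← 2.676287 + 0.09·5.057053 = 3.131422
t=0.180000, w=3.131422: f=5.653050 → w ← 3.131422 + 0.09·5.653050 = 3.640196
t=0.270000, w=3.640196: f=6.307514 → w ← 3.640196 + 0.09·6.307514 = 4.207872
w(0.36) ≈ 4.2079

4.2079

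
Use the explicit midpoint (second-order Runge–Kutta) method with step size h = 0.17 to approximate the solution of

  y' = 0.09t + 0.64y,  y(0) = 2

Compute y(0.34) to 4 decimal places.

Midpoint: k1 = f(t_n, y_n); k2 = f(t_n + h/2, y_n + (h/2)·k1); y_{n+1} = y_n + h·k2.
t=0.000000, y=2.000000:
  k1 = f(0.000000, 2.000000) = 1.280000
  k2 = f(0.085000, 2.108800) = 1.357282
  y ← 2.000000 + 0.17·1.357282 = 2.230738
t=0.170000, y=2.230738:
  k1 = f(0.170000, 2.230738) = 1.442972
  k2 = f(0.255000, 2.353391) = 1.529120
  y ← 2.230738 + 0.17·1.529120 = 2.490688
y(0.34) ≈ 2.4907

2.4907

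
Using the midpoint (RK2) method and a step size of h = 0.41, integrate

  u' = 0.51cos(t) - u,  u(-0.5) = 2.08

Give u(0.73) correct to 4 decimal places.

Midpoint: k1 = f(t_n, u_n); k2 = f(t_n + h/2, u_n + (h/2)·k1); u_{n+1} = u_n + h·k2.
t=-0.500000, u=2.080000:
  k1 = f(-0.500000, 2.080000) = -1.632433
  k2 = f(-0.295000, 1.745351) = -1.257382
  u ← 2.080000 + 0.41·(-1.257382) = 1.564473
t=-0.090000, u=1.564473:
  k1 = f(-0.090000, 1.564473) = -1.056537
  k2 = f(0.115000, 1.347883) = -0.841252
  u ← 1.564473 + 0.41·(-0.841252) = 1.219560
t=0.320000, u=1.219560:
  k1 = f(0.320000, 1.219560) = -0.735450
  k2 = f(0.525000, 1.068793) = -0.627478
  u ← 1.219560 + 0.41·(-0.627478) = 0.962294
u(0.73) ≈ 0.9623

0.9623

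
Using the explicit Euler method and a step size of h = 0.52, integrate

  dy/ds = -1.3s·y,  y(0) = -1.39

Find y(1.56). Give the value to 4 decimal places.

Euler: y_{n+1} = y_n + h·f(s_n, y_n).
s=0.000000, y=-1.390000: f=0.000000 → y ← -1.390000 + 0.52·0.000000 = -1.390000
s=0.520000, y=-1.390000: f=0.939640 → y ← -1.390000 + 0.52·0.939640 = -0.901387
s=1.040000, y=-0.901387: f=1.218675 → y ← -0.901387 + 0.52·1.218675 = -0.267676
y(1.56) ≈ -0.2677

-0.2677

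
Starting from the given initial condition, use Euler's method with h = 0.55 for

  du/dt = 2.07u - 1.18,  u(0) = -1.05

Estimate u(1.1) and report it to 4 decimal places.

-6.8387

Euler: u_{n+1} = u_n + h·f(t_n, u_n).
t=0.000000, u=-1.050000: f=-3.353500 → u ← -1.050000 + 0.55·(-3.353500) = -2.894425
t=0.550000, u=-2.894425: f=-7.171460 → u ← -2.894425 + 0.55·(-7.171460) = -6.838728
u(1.1) ≈ -6.8387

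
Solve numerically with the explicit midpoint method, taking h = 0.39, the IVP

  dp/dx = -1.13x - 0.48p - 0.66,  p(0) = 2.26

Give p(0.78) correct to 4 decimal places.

0.8180

Midpoint: k1 = f(x_n, p_n); k2 = f(x_n + h/2, p_n + (h/2)·k1); p_{n+1} = p_n + h·k2.
x=0.000000, p=2.260000:
  k1 = f(0.000000, 2.260000) = -1.744800
  k2 = f(0.195000, 1.919764) = -1.801837
  p ← 2.260000 + 0.39·(-1.801837) = 1.557284
x=0.390000, p=1.557284:
  k1 = f(0.390000, 1.557284) = -1.848196
  k2 = f(0.585000, 1.196885) = -1.895555
  p ← 1.557284 + 0.39·(-1.895555) = 0.818017
p(0.78) ≈ 0.8180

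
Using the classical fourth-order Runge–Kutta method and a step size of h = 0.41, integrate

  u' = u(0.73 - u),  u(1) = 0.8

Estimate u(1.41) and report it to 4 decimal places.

RK4: k1 = f(t_n, u_n); k2 = f(t_n + h/2, u_n + (h/2)·k1); k3 = f(t_n + h/2, u_n + (h/2)·k2); k4 = f(t_n + h, u_n + h·k3); u_{n+1} = u_n + (h/6)·(k1 + 2k2 + 2k3 + k4).
t=1.000000, u=0.800000:
  k1 = f(1.000000, 0.800000) = -0.056000
  k2 = f(1.205000, 0.788520) = -0.046144
  k3 = f(1.205000, 0.790540) = -0.047860
  k4 = f(1.410000, 0.780378) = -0.039313
  u ← 0.800000 + (0.41/6)·(k1 + 2k2 + 2k3 + k4) = 0.780640
u(1.41) ≈ 0.7806

0.7806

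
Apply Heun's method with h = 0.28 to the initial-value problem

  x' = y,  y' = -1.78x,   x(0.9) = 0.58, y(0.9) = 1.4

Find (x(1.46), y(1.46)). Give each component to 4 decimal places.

Heun on (x,y): k1 = f(t_n, state_n); k2 = f(t_n + h, state_n + h·k1); state_{n+1} = state_n + (h/2)·(k1 + k2).
0.900000: (0.580000, 1.400000)
  k1 = (1.400000, -1.032400)
  predictor → (0.972000, 1.110928)
  k2 = (1.110928, -1.730160)
  → (0.931530, 1.013242)
1.180000: (0.931530, 1.013242)
  k1 = (1.013242, -1.658123)
  predictor → (1.215238, 0.548967)
  k2 = (0.548967, -2.163123)
  → (1.150239, 0.478267)
(x(1.46), y(1.46)) ≈ (1.1502, 0.4783)

1.1502, 0.4783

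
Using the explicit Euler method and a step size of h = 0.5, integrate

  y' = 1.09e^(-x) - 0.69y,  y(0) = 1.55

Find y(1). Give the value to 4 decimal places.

1.3525

Euler: y_{n+1} = y_n + h·f(x_n, y_n).
x=0.000000, y=1.550000: f=0.020500 → y ← 1.550000 + 0.5·0.020500 = 1.560250
x=0.500000, y=1.560250: f=-0.415454 → y ← 1.560250 + 0.5·(-0.415454) = 1.352523
y(1) ≈ 1.3525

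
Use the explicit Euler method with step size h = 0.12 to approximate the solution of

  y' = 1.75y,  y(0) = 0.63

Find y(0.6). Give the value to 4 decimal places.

1.6341

Euler: y_{n+1} = y_n + h·f(s_n, y_n).
s=0.000000, y=0.630000: f=1.102500 → y ← 0.630000 + 0.12·1.102500 = 0.762300
s=0.120000, y=0.762300: f=1.334025 → y ← 0.762300 + 0.12·1.334025 = 0.922383
s=0.240000, y=0.922383: f=1.614170 → y ← 0.922383 + 0.12·1.614170 = 1.116083
s=0.360000, y=1.116083: f=1.953146 → y ← 1.116083 + 0.12·1.953146 = 1.350461
s=0.480000, y=1.350461: f=2.363307 → y ← 1.350461 + 0.12·2.363307 = 1.634058
y(0.6) ≈ 1.6341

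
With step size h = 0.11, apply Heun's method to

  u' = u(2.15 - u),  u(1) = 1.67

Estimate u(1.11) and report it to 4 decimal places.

Heun: k1 = f(x_n, u_n); k2 = f(x_n + h, u_n + h·k1); u_{n+1} = u_n + (h/2)·(k1 + k2).
x=1.000000, u=1.670000:
  k1 = f(1.000000, 1.670000) = 0.801600
  k2 = f(1.110000, 1.758176) = 0.688896
  u ← 1.670000 + (0.11/2)·(0.801600 + 0.688896) = 1.751977
u(1.11) ≈ 1.7520

1.7520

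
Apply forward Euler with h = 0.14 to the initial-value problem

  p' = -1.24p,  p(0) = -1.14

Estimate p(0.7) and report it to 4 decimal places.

Euler: p_{n+1} = p_n + h·f(x_n, p_n).
x=0.000000, p=-1.140000: f=1.413600 → p ← -1.140000 + 0.14·1.413600 = -0.942096
x=0.140000, p=-0.942096: f=1.168199 → p ← -0.942096 + 0.14·1.168199 = -0.778548
x=0.280000, p=-0.778548: f=0.965400 → p ← -0.778548 + 0.14·0.965400 = -0.643392
x=0.420000, p=-0.643392: f=0.797806 → p ← -0.643392 + 0.14·0.797806 = -0.531699
x=0.560000, p=-0.531699: f=0.659307 → p ← -0.531699 + 0.14·0.659307 = -0.439396
p(0.7) ≈ -0.4394

-0.4394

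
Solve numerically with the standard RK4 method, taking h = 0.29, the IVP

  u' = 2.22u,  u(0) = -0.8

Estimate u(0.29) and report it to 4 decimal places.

-1.5221

RK4: k1 = f(s_n, u_n); k2 = f(s_n + h/2, u_n + (h/2)·k1); k3 = f(s_n + h/2, u_n + (h/2)·k2); k4 = f(s_n + h, u_n + h·k3); u_{n+1} = u_n + (h/6)·(k1 + 2k2 + 2k3 + k4).
s=0.000000, u=-0.800000:
  k1 = f(0.000000, -0.800000) = -1.776000
  k2 = f(0.145000, -1.057520) = -2.347694
  k3 = f(0.145000, -1.140416) = -2.531723
  k4 = f(0.290000, -1.534200) = -3.405923
  u ← -0.800000 + (0.29/6)·(k1 + 2k2 + 2k3 + k4) = -1.522137
u(0.29) ≈ -1.5221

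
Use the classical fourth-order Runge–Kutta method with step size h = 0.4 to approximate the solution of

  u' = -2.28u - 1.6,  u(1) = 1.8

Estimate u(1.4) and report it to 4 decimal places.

RK4: k1 = f(x_n, u_n); k2 = f(x_n + h/2, u_n + (h/2)·k1); k3 = f(x_n + h/2, u_n + (h/2)·k2); k4 = f(x_n + h, u_n + h·k3); u_{n+1} = u_n + (h/6)·(k1 + 2k2 + 2k3 + k4).
x=1.000000, u=1.800000:
  k1 = f(1.000000, 1.800000) = -5.704000
  k2 = f(1.200000, 0.659200) = -3.102976
  k3 = f(1.200000, 1.179405) = -4.289043
  k4 = f(1.400000, 0.084383) = -1.792393
  u ← 1.800000 + (0.4/6)·(k1 + 2k2 + 2k3 + k4) = 0.314638
u(1.4) ≈ 0.3146

0.3146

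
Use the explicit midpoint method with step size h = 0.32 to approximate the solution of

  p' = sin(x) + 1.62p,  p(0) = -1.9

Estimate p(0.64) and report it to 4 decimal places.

-4.9320

Midpoint: k1 = f(x_n, p_n); k2 = f(x_n + h/2, p_n + (h/2)·k1); p_{n+1} = p_n + h·k2.
x=0.000000, p=-1.900000:
  k1 = f(0.000000, -1.900000) = -3.078000
  k2 = f(0.160000, -2.392480) = -3.716499
  p ← -1.900000 + 0.32·(-3.716499) = -3.089280
x=0.320000, p=-3.089280:
  k1 = f(0.320000, -3.089280) = -4.690067
  k2 = f(0.480000, -3.839690) = -5.758519
  p ← -3.089280 + 0.32·(-5.758519) = -4.932006
p(0.64) ≈ -4.9320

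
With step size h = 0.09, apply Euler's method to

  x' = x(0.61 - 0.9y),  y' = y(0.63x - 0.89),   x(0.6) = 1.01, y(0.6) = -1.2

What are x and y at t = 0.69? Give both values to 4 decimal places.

Euler on (x,y): x_{n+1} = x_n + h·x', y_{n+1} = y_n + h·y'.
0.600000: (1.010000, -1.200000); f=(1.706900, 0.304440) → (1.163621, -1.172600)
(x(0.69), y(0.69)) ≈ (1.1636, -1.1726)

1.1636, -1.1726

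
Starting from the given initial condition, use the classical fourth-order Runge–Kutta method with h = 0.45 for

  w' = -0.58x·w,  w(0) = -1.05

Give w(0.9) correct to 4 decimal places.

RK4: k1 = f(x_n, w_n); k2 = f(x_n + h/2, w_n + (h/2)·k1); k3 = f(x_n + h/2, w_n + (h/2)·k2); k4 = f(x_n + h, w_n + h·k3); w_{n+1} = w_n + (h/6)·(k1 + 2k2 + 2k3 + k4).
x=0.000000, w=-1.050000:
  k1 = f(0.000000, -1.050000) = 0.000000
  k2 = f(0.225000, -1.050000) = 0.137025
  k3 = f(0.225000, -1.019169) = 0.133002
  k4 = f(0.450000, -0.990149) = 0.258429
  w ← -1.050000 + (0.45/6)·(k1 + 2k2 + 2k3 + k4) = -0.990114
x=0.450000, w=-0.990114:
  k1 = f(0.450000, -0.990114) = 0.258420
  k2 = f(0.675000, -0.931969) = 0.364866
  k3 = f(0.675000, -0.908019) = 0.355489
  k4 = f(0.900000, -0.830144) = 0.433335
  w ← -0.990114 + (0.45/6)·(k1 + 2k2 + 2k3 + k4) = -0.830179
w(0.9) ≈ -0.8302

-0.8302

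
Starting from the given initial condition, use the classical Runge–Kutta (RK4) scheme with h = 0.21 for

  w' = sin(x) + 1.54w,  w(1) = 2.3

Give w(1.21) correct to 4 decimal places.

RK4: k1 = f(x_n, w_n); k2 = f(x_n + h/2, w_n + (h/2)·k1); k3 = f(x_n + h/2, w_n + (h/2)·k2); k4 = f(x_n + h, w_n + h·k3); w_{n+1} = w_n + (h/6)·(k1 + 2k2 + 2k3 + k4).
x=1.000000, w=2.300000:
  k1 = f(1.000000, 2.300000) = 4.383471
  k2 = f(1.105000, 2.760264) = 5.144271
  k3 = f(1.105000, 2.840149) = 5.267293
  k4 = f(1.210000, 3.406132) = 6.181059
  w ← 2.300000 + (0.21/6)·(k1 + 2k2 + 2k3 + k4) = 3.398568
w(1.21) ≈ 3.3986

3.3986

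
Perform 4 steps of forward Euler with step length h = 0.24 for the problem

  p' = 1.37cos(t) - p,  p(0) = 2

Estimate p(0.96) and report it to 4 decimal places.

1.4649

Euler: p_{n+1} = p_n + h·f(t_n, p_n).
t=0.000000, p=2.000000: f=-0.630000 → p ← 2.000000 + 0.24·(-0.630000) = 1.848800
t=0.240000, p=1.848800: f=-0.518067 → p ← 1.848800 + 0.24·(-0.518067) = 1.724464
t=0.480000, p=1.724464: f=-0.509281 → p ← 1.724464 + 0.24·(-0.509281) = 1.602237
t=0.720000, p=1.602237: f=-0.572263 → p ← 1.602237 + 0.24·(-0.572263) = 1.464893
p(0.96) ≈ 1.4649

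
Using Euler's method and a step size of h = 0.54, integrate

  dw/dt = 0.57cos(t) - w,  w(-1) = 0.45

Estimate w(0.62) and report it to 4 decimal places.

Euler: w_{n+1} = w_n + h·f(t_n, w_n).
t=-1.000000, w=0.450000: f=-0.142028 → w ← 0.450000 + 0.54·(-0.142028) = 0.373305
t=-0.460000, w=0.373305: f=0.137445 → w ← 0.373305 + 0.54·0.137445 = 0.447525
t=0.080000, w=0.447525: f=0.120652 → w ← 0.447525 + 0.54·0.120652 = 0.512677
w(0.62) ≈ 0.5127

0.5127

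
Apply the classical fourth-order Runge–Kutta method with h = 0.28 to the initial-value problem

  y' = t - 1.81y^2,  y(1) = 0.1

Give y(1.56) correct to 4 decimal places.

0.6436

RK4: k1 = f(t_n, y_n); k2 = f(t_n + h/2, y_n + (h/2)·k1); k3 = f(t_n + h/2, y_n + (h/2)·k2); k4 = f(t_n + h, y_n + h·k3); y_{n+1} = y_n + (h/6)·(k1 + 2k2 + 2k3 + k4).
t=1.000000, y=0.100000:
  k1 = f(1.000000, 0.100000) = 0.981900
  k2 = f(1.140000, 0.237466) = 1.037934
  k3 = f(1.140000, 0.245311) = 1.031079
  k4 = f(1.280000, 0.388702) = 1.006528
  y ← 0.100000 + (0.28/6)·(k1 + 2k2 + 2k3 + k4) = 0.385901
t=1.280000, y=0.385901:
  k1 = f(1.280000, 0.385901) = 1.010455
  k2 = f(1.420000, 0.527365) = 0.916614
  k3 = f(1.420000, 0.514227) = 0.941382
  k4 = f(1.560000, 0.649488) = 0.796479
  y ← 0.385901 + (0.28/6)·(k1 + 2k2 + 2k3 + k4) = 0.643638
y(1.56) ≈ 0.6436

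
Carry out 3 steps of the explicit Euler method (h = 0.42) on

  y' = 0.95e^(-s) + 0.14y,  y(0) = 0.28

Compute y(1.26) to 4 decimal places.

Euler: y_{n+1} = y_n + h·f(s_n, y_n).
s=0.000000, y=0.280000: f=0.989200 → y ← 0.280000 + 0.42·0.989200 = 0.695464
s=0.420000, y=0.695464: f=0.721559 → y ← 0.695464 + 0.42·0.721559 = 0.998519
s=0.840000, y=0.998519: f=0.549918 → y ← 0.998519 + 0.42·0.549918 = 1.229484
y(1.26) ≈ 1.2295

1.2295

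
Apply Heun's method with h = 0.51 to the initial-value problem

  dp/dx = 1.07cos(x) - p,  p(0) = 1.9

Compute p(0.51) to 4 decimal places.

Heun: k1 = f(x_n, p_n); k2 = f(x_n + h, p_n + h·k1); p_{n+1} = p_n + (h/2)·(k1 + k2).
x=0.000000, p=1.900000:
  k1 = f(0.000000, 1.900000) = -0.830000
  k2 = f(0.510000, 1.476700) = -0.542863
  p ← 1.900000 + (0.51/2)·(-0.830000 + (-0.542863)) = 1.549920
p(0.51) ≈ 1.5499

1.5499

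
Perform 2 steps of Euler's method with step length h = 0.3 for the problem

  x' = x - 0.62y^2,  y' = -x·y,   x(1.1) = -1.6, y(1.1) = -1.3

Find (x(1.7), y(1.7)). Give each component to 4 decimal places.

Euler on (x,y): x_{n+1} = x_n + h·x', y_{n+1} = y_n + h·y'.
1.100000: (-1.600000, -1.300000); f=(-2.647800, -2.080000) → (-2.394340, -1.924000)
1.400000: (-2.394340, -1.924000); f=(-4.689441, -4.606710) → (-3.801172, -3.306013)
(x(1.7), y(1.7)) ≈ (-3.8012, -3.3060)

-3.8012, -3.3060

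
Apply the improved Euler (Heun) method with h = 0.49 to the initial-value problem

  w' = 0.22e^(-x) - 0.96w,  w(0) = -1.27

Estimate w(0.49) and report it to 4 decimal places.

-0.7515

Heun: k1 = f(x_n, w_n); k2 = f(x_n + h, w_n + h·k1); w_{n+1} = w_n + (h/2)·(k1 + k2).
x=0.000000, w=-1.270000:
  k1 = f(0.000000, -1.270000) = 1.439200
  k2 = f(0.490000, -0.564792) = 0.676978
  w ← -1.270000 + (0.49/2)·(1.439200 + 0.676978) = -0.751536
w(0.49) ≈ -0.7515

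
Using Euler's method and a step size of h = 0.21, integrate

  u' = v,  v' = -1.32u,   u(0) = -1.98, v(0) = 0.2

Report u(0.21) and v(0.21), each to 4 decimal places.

-1.9380, 0.7489

Euler on (u,v): u_{n+1} = u_n + h·u', v_{n+1} = v_n + h·v'.
0.000000: (-1.980000, 0.200000); f=(0.200000, 2.613600) → (-1.938000, 0.748856)
(u(0.21), v(0.21)) ≈ (-1.9380, 0.7489)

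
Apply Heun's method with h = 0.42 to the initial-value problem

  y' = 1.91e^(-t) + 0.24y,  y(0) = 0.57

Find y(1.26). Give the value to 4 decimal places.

2.4499

Heun: k1 = f(t_n, y_n); k2 = f(t_n + h, y_n + h·k1); y_{n+1} = y_n + (h/2)·(k1 + k2).
t=0.000000, y=0.570000:
  k1 = f(0.000000, 0.570000) = 2.046800
  k2 = f(0.420000, 1.429656) = 1.598077
  y ← 0.570000 + (0.42/2)·(2.046800 + 1.598077) = 1.335424
t=0.420000, y=1.335424:
  k1 = f(0.420000, 1.335424) = 1.575461
  k2 = f(0.840000, 1.997118) = 1.303875
  y ← 1.335424 + (0.42/2)·(1.575461 + 1.303875) = 1.940085
t=0.840000, y=1.940085:
  k1 = f(0.840000, 1.940085) = 1.290187
  k2 = f(1.260000, 2.481964) = 1.137450
  y ← 1.940085 + (0.42/2)·(1.290187 + 1.137450) = 2.449889
y(1.26) ≈ 2.4499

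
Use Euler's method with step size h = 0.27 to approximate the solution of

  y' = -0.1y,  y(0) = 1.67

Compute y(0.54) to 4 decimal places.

Euler: y_{n+1} = y_n + h·f(s_n, y_n).
s=0.000000, y=1.670000: f=-0.167000 → y ← 1.670000 + 0.27·(-0.167000) = 1.624910
s=0.270000, y=1.624910: f=-0.162491 → y ← 1.624910 + 0.27·(-0.162491) = 1.581037
y(0.54) ≈ 1.5810

1.5810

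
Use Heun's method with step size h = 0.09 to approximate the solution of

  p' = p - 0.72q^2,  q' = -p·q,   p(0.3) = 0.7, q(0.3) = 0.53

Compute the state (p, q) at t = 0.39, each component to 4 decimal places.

Heun on (p,q): k1 = f(t_n, state_n); k2 = f(t_n + h, state_n + h·k1); state_{n+1} = state_n + (h/2)·(k1 + k2).
0.300000: (0.700000, 0.530000)
  k1 = (0.497752, -0.371000)
  predictor → (0.744798, 0.496610)
  k2 = (0.567230, -0.369874)
  → (0.747924, 0.496661)
(p(0.39), q(0.39)) ≈ (0.7479, 0.4967)

0.7479, 0.4967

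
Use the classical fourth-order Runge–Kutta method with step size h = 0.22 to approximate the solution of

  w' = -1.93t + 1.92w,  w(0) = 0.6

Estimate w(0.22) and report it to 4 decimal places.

0.8613

RK4: k1 = f(t_n, w_n); k2 = f(t_n + h/2, w_n + (h/2)·k1); k3 = f(t_n + h/2, w_n + (h/2)·k2); k4 = f(t_n + h, w_n + h·k3); w_{n+1} = w_n + (h/6)·(k1 + 2k2 + 2k3 + k4).
t=0.000000, w=0.600000:
  k1 = f(0.000000, 0.600000) = 1.152000
  k2 = f(0.110000, 0.726720) = 1.183002
  k3 = f(0.110000, 0.730130) = 1.189550
  k4 = f(0.220000, 0.861701) = 1.229866
  w ← 0.600000 + (0.22/6)·(k1 + 2k2 + 2k3 + k4) = 0.861322
w(0.22) ≈ 0.8613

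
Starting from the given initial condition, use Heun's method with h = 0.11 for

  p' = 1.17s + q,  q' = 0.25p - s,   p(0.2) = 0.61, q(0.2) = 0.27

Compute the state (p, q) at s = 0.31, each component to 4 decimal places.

Heun on (p,q): k1 = f(s_n, state_n); k2 = f(s_n + h, state_n + h·k1); state_{n+1} = state_n + (h/2)·(k1 + k2).
0.200000: (0.610000, 0.270000)
  k1 = (0.504000, -0.047500)
  predictor → (0.665440, 0.264775)
  k2 = (0.627475, -0.143640)
  → (0.672231, 0.259487)
(p(0.31), q(0.31)) ≈ (0.6722, 0.2595)

0.6722, 0.2595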